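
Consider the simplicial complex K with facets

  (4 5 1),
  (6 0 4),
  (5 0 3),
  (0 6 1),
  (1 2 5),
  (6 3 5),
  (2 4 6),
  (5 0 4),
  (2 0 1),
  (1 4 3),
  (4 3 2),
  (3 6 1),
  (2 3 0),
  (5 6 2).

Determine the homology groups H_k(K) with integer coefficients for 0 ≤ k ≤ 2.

Order the vertices as 0 < 1 < 2 < 3 < 4 < 5 < 6. Listing each simplex with vertices in this order, K has dimension 2 with simplices:

  0-simplices (7): [0], [1], [2], [3], [4], [5], [6]
  1-simplices (21): [0,1], [0,2], [0,3], [0,4], [0,5], [0,6], [1,2], [1,3], [1,4], [1,5], [1,6], [2,3], [2,4], [2,5], [2,6], [3,4], [3,5], [3,6], [4,5], [4,6], [5,6]
  2-simplices (14): [0,1,2], [0,1,6], [0,2,3], [0,3,5], [0,4,5], [0,4,6], [1,2,5], [1,3,4], [1,3,6], [1,4,5], [2,3,4], [2,4,6], [2,5,6], [3,5,6]

giving chain groups C_0 ≅ Z^7, C_1 ≅ Z^21, C_2 ≅ Z^14.

Boundary ∂_1: C_1 → C_0 sends each edge [p,q] (with p < q) to q − p. For instance
  ∂[0,5] = [5] − [0].
As a 7×21 matrix over Z this has rank 6, with invariant factors (1,1,1,1,1,1).

∂_2: C_2 → C_1 acts by ∂[p,q,r] = [q,r] − [p,r] + [p,q]. For instance
  ∂[0,2,3] = [2,3] − [0,3] + [0,2],
  ∂[0,1,2] = [1,2] − [0,2] + [0,1].
The 21×14 boundary matrix has rank 13 and Smith normal form diag(1,1,1,1,1,1,1,1,1,1,1,1,1).

Computing H_k = (kernel of ∂_k) / (image of ∂_{k+1}):

  H_0: rank C_0 − rank ∂_1 = 7 − 6 = 1, and the invariant factors of ∂_1 are all 1, so H_0 = Z.
  H_1: rank ker ∂_1 − rank ∂_2 = (21 − 6) − 13 = 2, and the invariant factors of ∂_2 are all 1, so H_1 = Z^2.
  H_2: rank ker ∂_2 − rank ∂_3 = (14 − 13) − 0 = 1, and there is no ∂_3, so H_2 = Z.

H_0 ≅ Z,  H_1 ≅ Z^2,  H_2 ≅ Z.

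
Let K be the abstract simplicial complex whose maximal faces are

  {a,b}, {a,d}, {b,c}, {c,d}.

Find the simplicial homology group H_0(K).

K has 4 vertices, 4 edges.
rank ∂_0 = 0, rank ∂_1 = 3 ⇒ b_0 = 4 − 0 − 3 = 1; all invariant factors of ∂_1 are 1 so no torsion. So H_0 = Z.

H_0 ≅ Z.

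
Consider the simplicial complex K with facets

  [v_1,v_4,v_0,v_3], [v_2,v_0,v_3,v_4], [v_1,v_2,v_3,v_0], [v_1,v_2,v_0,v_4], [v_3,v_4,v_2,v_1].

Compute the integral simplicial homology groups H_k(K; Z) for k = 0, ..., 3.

H_0 = Z,  H_1 = 0,  H_2 = 0,  H_3 = Z.

K has 5 vertices, 10 edges, 10 triangles, 5 3-simplices.
rank ∂_0 = 0, rank ∂_1 = 4 ⇒ b_0 = 5 − 0 − 4 = 1; all invariant factors of ∂_1 are 1 so no torsion. So H_0 ≅ Z.
rank ∂_1 = 4, rank ∂_2 = 6 ⇒ b_1 = 10 − 4 − 6 = 0; all invariant factors of ∂_2 are 1 so no torsion. So H_1 ≅ 0.
rank ∂_2 = 6, rank ∂_3 = 4 ⇒ b_2 = 10 − 6 − 4 = 0; all invariant factors of ∂_3 are 1 so no torsion. So H_2 ≅ 0.
rank ∂_3 = 4, rank ∂_4 = 0 ⇒ b_3 = 5 − 4 − 0 = 1. So H_3 ≅ Z.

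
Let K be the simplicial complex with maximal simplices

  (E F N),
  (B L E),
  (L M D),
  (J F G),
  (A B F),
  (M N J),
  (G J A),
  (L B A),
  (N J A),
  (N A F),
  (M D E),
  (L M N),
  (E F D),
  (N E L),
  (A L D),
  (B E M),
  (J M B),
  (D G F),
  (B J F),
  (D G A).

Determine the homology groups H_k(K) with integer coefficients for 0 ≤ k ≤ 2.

H_0 = Z,  H_1 = Z ⊕ Z/2,  H_2 = 0.

We work with the vertex ordering A < B < D < E < F < G < J < L < M < N. The simplices of K, each written with vertices in increasing order, are:

  0-simplices (10): A, B, D, E, F, G, J, L, M, N
  1-simplices (30): AB, AD, AF, AG, AJ, AL, AN, BE, BF, BJ, BL, BM, DE, DF, DG, DL, DM, EF, EL, EM, EN, FG, FJ, FN, GJ, JM, JN, LM, LN, MN
  2-simplices (20): ABF, ABL, ADG, ADL, AFN, AGJ, AJN, BEL, BEM, BFJ, BJM, DEF, DEM, DFG, DLM, EFN, ELN, FGJ, JMN, LMN

so the chain groups are C_0 ≅ Z^10, C_1 ≅ Z^30, C_2 ≅ Z^20.

The boundary map ∂_1: C_1 → C_0 maps an edge to its endpoints' difference, ∂[p,q] = q − p.
This gives a 10×30 integer matrix of rank 9; reducing to Smith normal form yields diagonal entries (1,1,1,1,1,1,1,1,1).

∂_2: C_2 → C_1 sends each 2-simplex [p,q,r] to [q,r] − [p,r] + [p,q]. For instance
  ∂BEM = EM − BM + BE,
  ∂ELN = LN − EN + EL.
As a 30×20 matrix over Z this has rank 20, with invariant factors (1,1,1,1,1,1,1,1,1,1,1,1,1,1,1,1,1,1,1,2).

Reading off H_k = ker ∂_k / im ∂_{k+1}:

  H_0: rank C_0 − rank ∂_1 = 10 − 9 = 1, and the invariant factors of ∂_1 are all 1, so H_0 = Z.
  H_1: rank ker ∂_1 − rank ∂_2 = (30 − 9) − 20 = 1, and ∂_2 has invariant factor 2 > 1, so H_1 = Z ⊕ Z/2.
  H_2: rank ker ∂_2 − rank ∂_3 = (20 − 20) − 0 = 0, and there is no ∂_3, so H_2 = 0.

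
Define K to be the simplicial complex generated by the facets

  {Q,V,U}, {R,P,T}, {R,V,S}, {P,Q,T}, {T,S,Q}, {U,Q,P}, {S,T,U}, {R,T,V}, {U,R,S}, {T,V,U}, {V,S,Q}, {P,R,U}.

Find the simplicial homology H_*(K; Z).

Order the vertices as P < Q < R < S < T < U < V. Listing each simplex with vertices in this order, K has dimension 2 with simplices:

  0-simplices (7): P, Q, R, S, T, U, V
  1-simplices (18): PQ, PR, PT, PU, QS, QT, QU, QV, RS, RT, RU, RV, ST, SU, SV, TU, TV, UV
  2-simplices (12): PQT, PQU, PRT, PRU, QST, QSV, QUV, RSU, RSV, RTV, STU, TUV

so the chain groups are C_0 ≅ Z^7, C_1 ≅ Z^18, C_2 ≅ Z^12.

The boundary map ∂_1: C_1 → C_0 maps an edge to its endpoints' difference, ∂[p,q] = q − p. For instance
  ∂SV = V − S.
The resulting 7×18 matrix has rank 6, and its Smith normal form has invariant factors (1,1,1,1,1,1).

∂_2: C_2 → C_1 maps a triangle to the signed sum of its edges. For instance
  ∂RSU = SU − RU + RS,
  ∂RTV = TV − RV + RT.
The 18×12 boundary matrix has rank 12 and Smith normal form diag(1,1,1,1,1,1,1,1,1,1,1,2).

From H_k ≅ ker(∂_k) / im(∂_{k+1}) we obtain:

  H_0: rank C_0 − rank ∂_1 = 7 − 6 = 1, and the invariant factors of ∂_1 are all 1, so H_0 ≅ Z.
  H_1: rank ker ∂_1 − rank ∂_2 = (18 − 6) − 12 = 0, and ∂_2 has invariant factor 2 > 1, so H_1 ≅ Z/2.
  H_2: rank ker ∂_2 − rank ∂_3 = (12 − 12) − 0 = 0, and there is no ∂_3, so H_2 ≅ 0.

H_0 = Z,  H_1 = Z/2,  H_2 = 0.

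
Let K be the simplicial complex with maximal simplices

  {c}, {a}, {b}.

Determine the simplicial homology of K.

Order the vertices as a < b < c. Listing each simplex with vertices in this order, K has dimension 0 with simplices:

  0-simplices (3): a, b, c

Hence C_0 ≅ Z^3.

Computing H_k = (kernel of ∂_k) / (image of ∂_{k+1}):

  H_0: rank C_0 − rank ∂_1 = 3 − 0 = 3, and there is no ∂_1, so H_0 ≅ Z^3.

(K is a triangulation of a set of 3 points.)

H_0 ≅ Z^3.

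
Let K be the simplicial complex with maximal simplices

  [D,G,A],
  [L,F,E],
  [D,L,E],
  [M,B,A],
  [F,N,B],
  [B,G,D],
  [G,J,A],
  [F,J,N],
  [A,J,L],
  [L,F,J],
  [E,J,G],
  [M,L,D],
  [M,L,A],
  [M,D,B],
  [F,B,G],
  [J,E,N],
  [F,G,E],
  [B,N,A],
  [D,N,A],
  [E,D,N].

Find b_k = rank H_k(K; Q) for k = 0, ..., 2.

Fix the vertex order A < B < D < E < F < G < J < L < M < N and write every simplex with vertices in increasing order. Then dim K = 2 and the simplices of K are:

  0-simplices (10): A, B, D, E, F, G, J, L, M, N
  1-simplices (30): AB, AD, AG, AJ, AL, AM, AN, BD, BF, BG, BM, BN, DE, DG, DL, DM, DN, EF, EG, EJ, EL, EN, FG, FJ, FL, FN, GJ, JL, JN, LM
  2-simplices (20): ABM, ABN, ADG, ADN, AGJ, AJL, ALM, BDG, BDM, BFG, BFN, DEL, DEN, DLM, EFG, EFL, EGJ, EJN, FJL, FJN

giving chain groups C_0 ≅ Z^10, C_1 ≅ Z^30, C_2 ≅ Z^20.

∂_1: C_1 → C_0 sends each edge [p,q] (with p < q) to q − p.
As a 10×30 matrix over Z this has rank 9, with invariant factors (1,1,1,1,1,1,1,1,1).

Boundary ∂_2: C_2 → C_1 sends each 2-simplex [p,q,r] to [q,r] − [p,r] + [p,q]. For instance
  ∂DEL = EL − DL + DE,
  ∂ALM = LM − AM + AL.
This gives a 30×20 integer matrix of rank 20; reducing to Smith normal form yields diagonal entries (1,1,1,1,1,1,1,1,1,1,1,1,1,1,1,1,1,1,1,2).

Now H_k = ker ∂_k / im ∂_{k+1}, so:

  H_0: rank C_0 − rank ∂_1 = 10 − 9 = 1, and the invariant factors of ∂_1 are all 1, so H_0 ≅ Z.
  H_1: rank ker ∂_1 − rank ∂_2 = (30 − 9) − 20 = 1, and ∂_2 has invariant factor 2 > 1, so H_1 ≅ Z ⊕ Z/2Z.
  H_2: rank ker ∂_2 − rank ∂_3 = (20 − 20) − 0 = 0, and there is no ∂_3, so H_2 ≅ 0.

Hence the Betti numbers are b_0 = 1, b_1 = 1, b_2 = 0.

b_0 = 1, b_1 = 1, b_2 = 0.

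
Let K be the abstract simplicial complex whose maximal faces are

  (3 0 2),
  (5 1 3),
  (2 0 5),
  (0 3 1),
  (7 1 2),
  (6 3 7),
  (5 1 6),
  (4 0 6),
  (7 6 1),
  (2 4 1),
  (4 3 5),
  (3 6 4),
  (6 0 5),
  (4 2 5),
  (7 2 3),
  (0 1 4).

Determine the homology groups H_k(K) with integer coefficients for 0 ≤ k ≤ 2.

H_0 ≅ Z,  H_1 ≅ Z^2,  H_2 ≅ Z.

Take the total order 0 < 1 < 2 < 3 < 4 < 5 < 6 < 7 on the vertex set. Then K (dimension 2) consists of the simplices:

  0-simplices (8): [0], [1], [2], [3], [4], [5], [6], [7]
  1-simplices (24): (24 of them)
  2-simplices (16): [0,1,3], [0,1,4], [0,2,3], [0,2,5], [0,4,6], [0,5,6], [1,2,4], [1,2,7], [1,3,5], [1,5,6], [1,6,7], [2,3,7], [2,4,5], [3,4,5], [3,4,6], [3,6,7]

so the chain groups are C_0 ≅ Z^8, C_1 ≅ Z^24, C_2 ≅ Z^16.

∂_1: C_1 → C_0 sends each edge [p,q] (with p < q) to q − p. For instance
  ∂[3,4] = [4] − [3].
This gives a 8×24 integer matrix of rank 7; reducing to Smith normal form yields diagonal entries (1,1,1,1,1,1,1).

Boundary ∂_2: C_2 → C_1 sends each 2-simplex [p,q,r] to [q,r] − [p,r] + [p,q]. For instance
  ∂[2,3,7] = [3,7] − [2,7] + [2,3],
  ∂[1,6,7] = [6,7] − [1,7] + [1,6].
As a 24×16 matrix over Z this has rank 15, with invariant factors (1,1,1,1,1,1,1,1,1,1,1,1,1,1,1).

Now H_k = ker ∂_k / im ∂_{k+1}, so:

  H_0: rank C_0 − rank ∂_1 = 8 − 7 = 1, and the invariant factors of ∂_1 are all 1, so H_0 = Z.
  H_1: rank ker ∂_1 − rank ∂_2 = (24 − 7) − 15 = 2, and the invariant factors of ∂_2 are all 1, so H_1 = Z^2.
  H_2: rank ker ∂_2 − rank ∂_3 = (16 − 15) − 0 = 1, and there is no ∂_3, so H_2 = Z.

(K is a triangulation of the torus T^2.)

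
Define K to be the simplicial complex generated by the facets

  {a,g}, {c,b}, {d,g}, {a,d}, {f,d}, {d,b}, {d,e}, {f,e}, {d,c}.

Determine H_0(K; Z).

H_0 = Z.

We work with the vertex ordering a < b < c < d < e < f < g. The simplices of K, each written with vertices in increasing order, are:

  0-simplices (7): a, b, c, d, e, f, g
  1-simplices (9): ad, ag, bc, bd, cd, de, df, dg, ef

so the chain groups are C_0 ≅ Z^7, C_1 ≅ Z^9.

Boundary ∂_1: C_1 → C_0 maps an edge to its endpoints' difference, ∂[p,q] = q − p. For instance
  ∂ef = f − e.
The 7×9 boundary matrix has rank 6 and Smith normal form diag(1,1,1,1,1,1).

Reading off H_k = ker ∂_k / im ∂_{k+1}:

  H_0: rank C_0 − rank ∂_1 = 7 − 6 = 1, and the invariant factors of ∂_1 are all 1, so H_0 = Z.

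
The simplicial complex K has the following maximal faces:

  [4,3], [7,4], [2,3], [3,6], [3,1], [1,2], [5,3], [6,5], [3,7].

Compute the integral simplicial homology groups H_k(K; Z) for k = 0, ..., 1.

H_0 = Z,  H_1 = Z^3.

Take the total order 1 < 2 < 3 < 4 < 5 < 6 < 7 on the vertex set. Then K (dimension 1) consists of the simplices:

  0-simplices (7): [1], [2], [3], [4], [5], [6], [7]
  1-simplices (9): [1,2], [1,3], [2,3], [3,4], [3,5], [3,6], [3,7], [4,7], [5,6]

Hence C_0 ≅ Z^7, C_1 ≅ Z^9.

∂_1: C_1 → C_0 maps an edge to its endpoints' difference, ∂[p,q] = q − p.
The resulting 7×9 matrix has rank 6, and its Smith normal form has invariant factors (1,1,1,1,1,1).

Computing H_k = (kernel of ∂_k) / (image of ∂_{k+1}):

  H_0: rank C_0 − rank ∂_1 = 7 − 6 = 1, and the invariant factors of ∂_1 are all 1, so H_0 = Z.
  H_1: rank ker ∂_1 − rank ∂_2 = (9 − 6) − 0 = 3, and there is no ∂_2, so H_1 = Z^3.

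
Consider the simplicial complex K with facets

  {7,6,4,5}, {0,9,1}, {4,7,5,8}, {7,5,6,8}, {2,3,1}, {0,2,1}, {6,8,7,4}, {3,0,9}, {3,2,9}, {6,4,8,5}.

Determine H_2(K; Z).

H_2 = 0.

Take the total order 0 < 1 < 2 < 3 < 4 < 5 < 6 < 7 < 8 < 9 on the vertex set. Then K (dimension 3) consists of the simplices:

  0-simplices (10): [0], [1], [2], [3], [4], [5], [6], [7], [8], [9]
  1-simplices (20): [0,1], [0,2], [0,3], [0,9], [1,2], [1,3], [1,9], [2,3], [2,9], [3,9], [4,5], [4,6], [4,7], [4,8], [5,6], [5,7], [5,8], [6,7], [6,8], [7,8]
  2-simplices (15): [0,1,2], [0,1,9], [0,3,9], [1,2,3], [2,3,9], [4,5,6], [4,5,7], [4,5,8], [4,6,7], [4,6,8], [4,7,8], [5,6,7], [5,6,8], [5,7,8], [6,7,8]
  3-simplices (5): [4,5,6,7], [4,5,6,8], [4,5,7,8], [4,6,7,8], [5,6,7,8]

giving chain groups C_0 ≅ Z^10, C_1 ≅ Z^20, C_2 ≅ Z^15, C_3 ≅ Z^5.

The boundary map ∂_1: C_1 → C_0 is given by ∂[p,q] = [q] − [p].
The resulting 10×20 matrix has rank 8, and its Smith normal form has invariant factors (1,1,1,1,1,1,1,1).

The boundary map ∂_2: C_2 → C_1 acts by ∂[p,q,r] = [q,r] − [p,r] + [p,q]. For instance
  ∂[4,5,7] = [5,7] − [4,7] + [4,5],
  ∂[5,7,8] = [7,8] − [5,8] + [5,7].
As a 20×15 matrix over Z this has rank 11, with invariant factors (1,1,1,1,1,1,1,1,1,1,1).

∂_3: C_3 → C_2 sends each 3-simplex σ to the alternating sum Σ_i (−1)^i (σ with its i-th vertex removed). For instance
  ∂[4,5,7,8] = [5,7,8] − [4,7,8] + [4,5,8] − [4,5,7],
  ∂[4,6,7,8] = [6,7,8] − [4,7,8] + [4,6,8] − [4,6,7].
The 15×5 boundary matrix has rank 4 and Smith normal form diag(1,1,1,1).

Computing H_k = (kernel of ∂_k) / (image of ∂_{k+1}):

  H_2: rank ker ∂_2 − rank ∂_3 = (15 − 11) − 4 = 0, and the invariant factors of ∂_3 are all 1, so H_2 ≅ 0.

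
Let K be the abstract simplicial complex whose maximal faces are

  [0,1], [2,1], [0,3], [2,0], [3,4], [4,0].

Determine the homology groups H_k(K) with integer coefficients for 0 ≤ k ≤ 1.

H_0 ≅ Z,  H_1 ≅ Z^2.

Fix the vertex order 0 < 1 < 2 < 3 < 4 and write every simplex with vertices in increasing order. Then dim K = 1 and the simplices of K are:

  0-simplices (5): [0], [1], [2], [3], [4]
  1-simplices (6): [0,1], [0,2], [0,3], [0,4], [1,2], [3,4]

giving chain groups C_0 ≅ Z^5, C_1 ≅ Z^6.

∂_1: C_1 → C_0 maps an edge to its endpoints' difference, ∂[p,q] = q − p.
The 5×6 boundary matrix has rank 4 and Smith normal form diag(1,1,1,1).

From H_k ≅ ker(∂_k) / im(∂_{k+1}) we obtain:

  H_0: rank C_0 − rank ∂_1 = 5 − 4 = 1, and the invariant factors of ∂_1 are all 1, so H_0 ≅ Z.
  H_1: rank ker ∂_1 − rank ∂_2 = (6 − 4) − 0 = 2, and there is no ∂_2, so H_1 ≅ Z^2.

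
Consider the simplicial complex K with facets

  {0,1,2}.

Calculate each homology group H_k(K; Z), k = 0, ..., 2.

We work with the vertex ordering 0 < 1 < 2. The simplices of K, each written with vertices in increasing order, are:

  0-simplices (3): [0], [1], [2]
  1-simplices (3): [0,1], [0,2], [1,2]
  2-simplices (1): [0,1,2]

giving chain groups C_0 ≅ Z^3, C_1 ≅ Z^3, C_2 ≅ Z^1.

Boundary ∂_1: C_1 → C_0 is given by ∂[p,q] = [q] − [p]. For instance
  ∂[0,2] = [2] − [0].
As a 3×3 matrix over Z this has rank 2, with invariant factors (1,1).

Boundary ∂_2: C_2 → C_1 sends each 2-simplex [p,q,r] to [q,r] − [p,r] + [p,q]. For instance
  ∂[0,1,2] = [1,2] − [0,2] + [0,1].
This gives a 3×1 integer matrix of rank 1; reducing to Smith normal form yields diagonal entries (1).

Now H_k = ker ∂_k / im ∂_{k+1}, so:

  H_0: rank C_0 − rank ∂_1 = 3 − 2 = 1, and the invariant factors of ∂_1 are all 1, so H_0 = Z.
  H_1: rank ker ∂_1 − rank ∂_2 = (3 − 2) − 1 = 0, and the invariant factors of ∂_2 are all 1, so H_1 = 0.
  H_2: rank ker ∂_2 − rank ∂_3 = (1 − 1) − 0 = 0, and there is no ∂_3, so H_2 = 0.

As a check, the Euler characteristic is 3 − 3 + 1 = 1, which agrees with 1 − 0 + 0 = 1.

H_0 ≅ Z,  H_1 = 0,  H_2 = 0.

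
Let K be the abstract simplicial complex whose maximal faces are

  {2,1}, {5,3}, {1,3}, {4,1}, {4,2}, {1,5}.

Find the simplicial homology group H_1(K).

H_1 ≅ Z^2.

Take the total order 1 < 2 < 3 < 4 < 5 on the vertex set. Then K (dimension 1) consists of the simplices:

  0-simplices (5): [1], [2], [3], [4], [5]
  1-simplices (6): [1,2], [1,3], [1,4], [1,5], [2,4], [3,5]

Hence C_0 ≅ Z^5, C_1 ≅ Z^6.

∂_1: C_1 → C_0 is given by ∂[p,q] = [q] − [p]. For instance
  ∂[1,4] = [4] − [1].
The 5×6 boundary matrix has rank 4 and Smith normal form diag(1,1,1,1).

Now H_k = ker ∂_k / im ∂_{k+1}, so:

  H_1: rank ker ∂_1 − rank ∂_2 = (6 − 4) − 0 = 2, and there is no ∂_2, so H_1 ≅ Z^2.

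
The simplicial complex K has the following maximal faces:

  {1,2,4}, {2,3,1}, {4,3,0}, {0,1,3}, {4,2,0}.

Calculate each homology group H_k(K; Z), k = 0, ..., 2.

H_0 = Z,  H_1 = Z,  H_2 = 0.

Fix the vertex order 0 < 1 < 2 < 3 < 4 and write every simplex with vertices in increasing order. Then dim K = 2 and the simplices of K are:

  0-simplices (5): [0], [1], [2], [3], [4]
  1-simplices (10): [0,1], [0,2], [0,3], [0,4], [1,2], [1,3], [1,4], [2,3], [2,4], [3,4]
  2-simplices (5): [0,1,3], [0,2,4], [0,3,4], [1,2,3], [1,2,4]

so the chain groups are C_0 ≅ Z^5, C_1 ≅ Z^10, C_2 ≅ Z^5.

∂_1: C_1 → C_0 is given by ∂[p,q] = [q] − [p]. For instance
  ∂[0,3] = [3] − [0].
The 5×10 boundary matrix has rank 4 and Smith normal form diag(1,1,1,1).

Boundary ∂_2: C_2 → C_1 maps a triangle to the signed sum of its edges. For instance
  ∂[0,1,3] = [1,3] − [0,3] + [0,1],
  ∂[1,2,3] = [2,3] − [1,3] + [1,2].
The 10×5 boundary matrix has rank 5 and Smith normal form diag(1,1,1,1,1).

Computing H_k = (kernel of ∂_k) / (image of ∂_{k+1}):

  H_0: rank C_0 − rank ∂_1 = 5 − 4 = 1, and the invariant factors of ∂_1 are all 1, so H_0 ≅ Z.
  H_1: rank ker ∂_1 − rank ∂_2 = (10 − 4) − 5 = 1, and the invariant factors of ∂_2 are all 1, so H_1 ≅ Z.
  H_2: rank ker ∂_2 − rank ∂_3 = (5 − 5) − 0 = 0, and there is no ∂_3, so H_2 ≅ 0.

As a check, the Euler characteristic is 5 − 10 + 5 = 0, which agrees with 1 − 1 + 0 = 0.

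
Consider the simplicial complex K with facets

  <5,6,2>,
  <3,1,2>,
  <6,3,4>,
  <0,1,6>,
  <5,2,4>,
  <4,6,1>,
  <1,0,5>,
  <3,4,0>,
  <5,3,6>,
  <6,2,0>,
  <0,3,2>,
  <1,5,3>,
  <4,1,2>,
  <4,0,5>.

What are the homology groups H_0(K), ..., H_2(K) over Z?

H_0 ≅ Z,  H_1 ≅ Z^2,  H_2 ≅ Z.

Fix the vertex order 0 < 1 < 2 < 3 < 4 < 5 < 6 and write every simplex with vertices in increasing order. Then dim K = 2 and the simplices of K are:

  0-simplices (7): [0], [1], [2], [3], [4], [5], [6]
  1-simplices (21): [0,1], [0,2], [0,3], [0,4], [0,5], [0,6], [1,2], [1,3], [1,4], [1,5], [1,6], [2,3], [2,4], [2,5], [2,6], [3,4], [3,5], [3,6], [4,5], [4,6], [5,6]
  2-simplices (14): [0,1,5], [0,1,6], [0,2,3], [0,2,6], [0,3,4], [0,4,5], [1,2,3], [1,2,4], [1,3,5], [1,4,6], [2,4,5], [2,5,6], [3,4,6], [3,5,6]

giving chain groups C_0 ≅ Z^7, C_1 ≅ Z^21, C_2 ≅ Z^14.

∂_1: C_1 → C_0 maps an edge to its endpoints' difference, ∂[p,q] = q − p.
As a 7×21 matrix over Z this has rank 6, with invariant factors (1,1,1,1,1,1).

∂_2: C_2 → C_1 sends each 2-simplex [p,q,r] to [q,r] − [p,r] + [p,q]. For instance
  ∂[2,5,6] = [5,6] − [2,6] + [2,5],
  ∂[0,2,6] = [2,6] − [0,6] + [0,2].
This gives a 21×14 integer matrix of rank 13; reducing to Smith normal form yields diagonal entries (1,1,1,1,1,1,1,1,1,1,1,1,1).

From H_k ≅ ker(∂_k) / im(∂_{k+1}) we obtain:

  H_0: rank C_0 − rank ∂_1 = 7 − 6 = 1, and the invariant factors of ∂_1 are all 1, so H_0 = Z.
  H_1: rank ker ∂_1 − rank ∂_2 = (21 − 6) − 13 = 2, and the invariant factors of ∂_2 are all 1, so H_1 = Z^2.
  H_2: rank ker ∂_2 − rank ∂_3 = (14 − 13) − 0 = 1, and there is no ∂_3, so H_2 = Z.

As a check, the Euler characteristic is 7 − 21 + 14 = 0, which agrees with 1 − 2 + 1 = 0.
(K is a triangulation of the torus T^2.)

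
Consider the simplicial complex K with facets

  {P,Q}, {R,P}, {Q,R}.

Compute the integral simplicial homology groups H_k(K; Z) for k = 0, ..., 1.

K has 3 vertices, 3 edges.
rank ∂_0 = 0, rank ∂_1 = 2 ⇒ b_0 = 3 − 0 − 2 = 1; all invariant factors of ∂_1 are 1 so no torsion. So H_0 = Z.
rank ∂_1 = 2, rank ∂_2 = 0 ⇒ b_1 = 3 − 2 − 0 = 1. So H_1 = Z.

H_0 = Z,  H_1 = Z.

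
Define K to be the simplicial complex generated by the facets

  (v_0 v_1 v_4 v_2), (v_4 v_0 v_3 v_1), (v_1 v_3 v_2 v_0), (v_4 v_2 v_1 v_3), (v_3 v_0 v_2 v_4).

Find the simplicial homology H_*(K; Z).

H_0 ≅ Z,  H_1 = 0,  H_2 = 0,  H_3 ≅ Z.

Order the vertices as v_0 < v_1 < v_2 < v_3 < v_4. Listing each simplex with vertices in this order, K has dimension 3 with simplices:

  0-simplices (5): [v_0], [v_1], [v_2], [v_3], [v_4]
  1-simplices (10): [v_0,v_1], [v_0,v_2], [v_0,v_3], [v_0,v_4], [v_1,v_2], [v_1,v_3], [v_1,v_4], [v_2,v_3], [v_2,v_4], [v_3,v_4]
  2-simplices (10): [v_0,v_1,v_2], [v_0,v_1,v_3], [v_0,v_1,v_4], [v_0,v_2,v_3], [v_0,v_2,v_4], [v_0,v_3,v_4], [v_1,v_2,v_3], [v_1,v_2,v_4], [v_1,v_3,v_4], [v_2,v_3,v_4]
  3-simplices (5): [v_0,v_1,v_2,v_3], [v_0,v_1,v_2,v_4], [v_0,v_1,v_3,v_4], [v_0,v_2,v_3,v_4], [v_1,v_2,v_3,v_4]

Hence C_0 ≅ Z^5, C_1 ≅ Z^10, C_2 ≅ Z^10, C_3 ≅ Z^5.

∂_1: C_1 → C_0 sends each edge [p,q] (with p < q) to q − p.
The 5×10 boundary matrix has rank 4 and Smith normal form diag(1,1,1,1).

∂_2: C_2 → C_1 acts by ∂[p,q,r] = [q,r] − [p,r] + [p,q]. For instance
  ∂[v_0,v_2,v_4] = [v_2,v_4] − [v_0,v_4] + [v_0,v_2],
  ∂[v_2,v_3,v_4] = [v_3,v_4] − [v_2,v_4] + [v_2,v_3].
This gives a 10×10 integer matrix of rank 6; reducing to Smith normal form yields diagonal entries (1,1,1,1,1,1).

∂_3: C_3 → C_2 sends each 3-simplex σ to the alternating sum Σ_i (−1)^i (σ with its i-th vertex removed). For instance
  ∂[v_0,v_1,v_2,v_4] = [v_1,v_2,v_4] − [v_0,v_2,v_4] + [v_0,v_1,v_4] − [v_0,v_1,v_2],
  ∂[v_0,v_2,v_3,v_4] = [v_2,v_3,v_4] − [v_0,v_3,v_4] + [v_0,v_2,v_4] − [v_0,v_2,v_3].
The 10×5 boundary matrix has rank 4 and Smith normal form diag(1,1,1,1).

Computing H_k = (kernel of ∂_k) / (image of ∂_{k+1}):

  H_0: rank C_0 − rank ∂_1 = 5 − 4 = 1, and the invariant factors of ∂_1 are all 1, so H_0 = Z.
  H_1: rank ker ∂_1 − rank ∂_2 = (10 − 4) − 6 = 0, and the invariant factors of ∂_2 are all 1, so H_1 = 0.
  H_2: rank ker ∂_2 − rank ∂_3 = (10 − 6) − 4 = 0, and the invariant factors of ∂_3 are all 1, so H_2 = 0.
  H_3: rank ker ∂_3 − rank ∂_4 = (5 − 4) − 0 = 1, and there is no ∂_4, so H_3 = Z.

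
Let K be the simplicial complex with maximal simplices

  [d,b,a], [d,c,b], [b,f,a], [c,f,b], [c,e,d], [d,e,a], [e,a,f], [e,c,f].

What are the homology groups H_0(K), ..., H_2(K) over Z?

H_0 ≅ Z,  H_1 = 0,  H_2 ≅ Z.

We work with the vertex ordering a < b < c < d < e < f. The simplices of K, each written with vertices in increasing order, are:

  0-simplices (6): a, b, c, d, e, f
  1-simplices (12): ab, ad, ae, af, bc, bd, bf, cd, ce, cf, de, ef
  2-simplices (8): abd, abf, ade, aef, bcd, bcf, cde, cef

so the chain groups are C_0 ≅ Z^6, C_1 ≅ Z^12, C_2 ≅ Z^8.

Boundary ∂_1: C_1 → C_0 is given by ∂[p,q] = [q] − [p]. For instance
  ∂cf = f − c.
The resulting 6×12 matrix has rank 5, and its Smith normal form has invariant factors (1,1,1,1,1).

∂_2: C_2 → C_1 maps a triangle to the signed sum of its edges. For instance
  ∂ade = de − ae + ad,
  ∂cde = de − ce + cd.
The resulting 12×8 matrix has rank 7, and its Smith normal form has invariant factors (1,1,1,1,1,1,1).

Reading off H_k = ker ∂_k / im ∂_{k+1}:

  H_0: rank C_0 − rank ∂_1 = 6 − 5 = 1, and the invariant factors of ∂_1 are all 1, so H_0 ≅ Z.
  H_1: rank ker ∂_1 − rank ∂_2 = (12 − 5) − 7 = 0, and the invariant factors of ∂_2 are all 1, so H_1 ≅ 0.
  H_2: rank ker ∂_2 − rank ∂_3 = (8 − 7) − 0 = 1, and there is no ∂_3, so H_2 ≅ Z.

(K is a triangulation of the 2-sphere S^2.)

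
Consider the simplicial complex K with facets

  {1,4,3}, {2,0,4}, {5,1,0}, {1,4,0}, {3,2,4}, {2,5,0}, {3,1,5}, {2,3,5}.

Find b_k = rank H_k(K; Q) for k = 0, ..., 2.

b_0 = 1, b_1 = 0, b_2 = 1.

We work with the vertex ordering 0 < 1 < 2 < 3 < 4 < 5. The simplices of K, each written with vertices in increasing order, are:

  0-simplices (6): [0], [1], [2], [3], [4], [5]
  1-simplices (12): [0,1], [0,2], [0,4], [0,5], [1,3], [1,4], [1,5], [2,3], [2,4], [2,5], [3,4], [3,5]
  2-simplices (8): [0,1,4], [0,1,5], [0,2,4], [0,2,5], [1,3,4], [1,3,5], [2,3,4], [2,3,5]

giving chain groups C_0 ≅ Z^6, C_1 ≅ Z^12, C_2 ≅ Z^8.

Boundary ∂_1: C_1 → C_0 is given by ∂[p,q] = [q] − [p].
The resulting 6×12 matrix has rank 5, and its Smith normal form has invariant factors (1,1,1,1,1).

The boundary map ∂_2: C_2 → C_1 acts by ∂[p,q,r] = [q,r] − [p,r] + [p,q]. For instance
  ∂[0,1,4] = [1,4] − [0,4] + [0,1],
  ∂[0,1,5] = [1,5] − [0,5] + [0,1].
As a 12×8 matrix over Z this has rank 7, with invariant factors (1,1,1,1,1,1,1).

From H_k ≅ ker(∂_k) / im(∂_{k+1}) we obtain:

  H_0: rank C_0 − rank ∂_1 = 6 − 5 = 1, and the invariant factors of ∂_1 are all 1, so H_0 ≅ Z.
  H_1: rank ker ∂_1 − rank ∂_2 = (12 − 5) − 7 = 0, and the invariant factors of ∂_2 are all 1, so H_1 ≅ 0.
  H_2: rank ker ∂_2 − rank ∂_3 = (8 − 7) − 0 = 1, and there is no ∂_3, so H_2 ≅ Z.

As a check, the Euler characteristic is 6 − 12 + 8 = 2, which agrees with 1 − 0 + 1 = 2.

Hence the Betti numbers are b_0 = 1, b_1 = 0, b_2 = 1.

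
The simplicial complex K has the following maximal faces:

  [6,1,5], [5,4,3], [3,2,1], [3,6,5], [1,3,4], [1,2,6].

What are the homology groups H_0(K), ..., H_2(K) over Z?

Fix the vertex order 1 < 2 < 3 < 4 < 5 < 6 and write every simplex with vertices in increasing order. Then dim K = 2 and the simplices of K are:

  0-simplices (6): [1], [2], [3], [4], [5], [6]
  1-simplices (12): [1,2], [1,3], [1,4], [1,5], [1,6], [2,3], [2,6], [3,4], [3,5], [3,6], [4,5], [5,6]
  2-simplices (6): [1,2,3], [1,2,6], [1,3,4], [1,5,6], [3,4,5], [3,5,6]

Hence C_0 ≅ Z^6, C_1 ≅ Z^12, C_2 ≅ Z^6.

The boundary map ∂_1: C_1 → C_0 sends each edge [p,q] (with p < q) to q − p. For instance
  ∂[1,4] = [4] − [1].
This gives a 6×12 integer matrix of rank 5; reducing to Smith normal form yields diagonal entries (1,1,1,1,1).

∂_2: C_2 → C_1 acts by ∂[p,q,r] = [q,r] − [p,r] + [p,q]. For instance
  ∂[1,5,6] = [5,6] − [1,6] + [1,5],
  ∂[3,5,6] = [5,6] − [3,6] + [3,5].
The resulting 12×6 matrix has rank 6, and its Smith normal form has invariant factors (1,1,1,1,1,1).

Now H_k = ker ∂_k / im ∂_{k+1}, so:

  H_0: rank C_0 − rank ∂_1 = 6 − 5 = 1, and the invariant factors of ∂_1 are all 1, so H_0 = Z.
  H_1: rank ker ∂_1 − rank ∂_2 = (12 − 5) − 6 = 1, and the invariant factors of ∂_2 are all 1, so H_1 = Z.
  H_2: rank ker ∂_2 − rank ∂_3 = (6 − 6) − 0 = 0, and there is no ∂_3, so H_2 = 0.

As a check, the Euler characteristic is 6 − 12 + 6 = 0, which agrees with 1 − 1 + 0 = 0.

H_0 ≅ Z,  H_1 ≅ Z,  H_2 = 0.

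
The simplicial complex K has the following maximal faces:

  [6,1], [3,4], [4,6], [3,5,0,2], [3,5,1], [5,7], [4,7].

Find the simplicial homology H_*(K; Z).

We work with the vertex ordering 0 < 1 < 2 < 3 < 4 < 5 < 6 < 7. The simplices of K, each written with vertices in increasing order, are:

  0-simplices (8): [0], [1], [2], [3], [4], [5], [6], [7]
  1-simplices (13): [0,2], [0,3], [0,5], [1,3], [1,5], [1,6], [2,3], [2,5], [3,4], [3,5], [4,6], [4,7], [5,7]
  2-simplices (5): [0,2,3], [0,2,5], [0,3,5], [1,3,5], [2,3,5]
  3-simplices (1): [0,2,3,5]

so the chain groups are C_0 ≅ Z^8, C_1 ≅ Z^13, C_2 ≅ Z^5, C_3 ≅ Z^1.

The boundary map ∂_1: C_1 → C_0 sends each edge [p,q] (with p < q) to q − p.
As a 8×13 matrix over Z this has rank 7, with invariant factors (1,1,1,1,1,1,1).

The boundary map ∂_2: C_2 → C_1 maps a triangle to the signed sum of its edges. For instance
  ∂[0,2,5] = [2,5] − [0,5] + [0,2],
  ∂[0,2,3] = [2,3] − [0,3] + [0,2].
This gives a 13×5 integer matrix of rank 4; reducing to Smith normal form yields diagonal entries (1,1,1,1).

∂_3: C_3 → C_2 sends each 3-simplex σ to the alternating sum Σ_i (−1)^i (σ with its i-th vertex removed). For instance
  ∂[0,2,3,5] = [2,3,5] − [0,3,5] + [0,2,5] − [0,2,3].
The resulting 5×1 matrix has rank 1, and its Smith normal form has invariant factors (1).

Computing H_k = (kernel of ∂_k) / (image of ∂_{k+1}):

  H_0: rank C_0 − rank ∂_1 = 8 − 7 = 1, and the invariant factors of ∂_1 are all 1, so H_0 = Z.
  H_1: rank ker ∂_1 − rank ∂_2 = (13 − 7) − 4 = 2, and the invariant factors of ∂_2 are all 1, so H_1 = Z^2.
  H_2: rank ker ∂_2 − rank ∂_3 = (5 − 4) − 1 = 0, and the invariant factors of ∂_3 are all 1, so H_2 = 0.
  H_3: rank ker ∂_3 − rank ∂_4 = (1 − 1) − 0 = 0, and there is no ∂_4, so H_3 = 0.

H_0 ≅ Z,  H_1 ≅ Z^2,  H_2 = 0,  H_3 = 0.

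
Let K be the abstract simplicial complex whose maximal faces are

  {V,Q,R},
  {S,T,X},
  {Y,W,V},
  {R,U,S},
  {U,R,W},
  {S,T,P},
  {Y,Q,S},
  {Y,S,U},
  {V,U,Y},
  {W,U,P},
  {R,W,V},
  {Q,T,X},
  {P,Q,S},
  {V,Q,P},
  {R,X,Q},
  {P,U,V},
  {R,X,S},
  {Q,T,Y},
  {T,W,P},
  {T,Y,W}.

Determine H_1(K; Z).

H_1 ≅ Z ⊕ Z/2Z.

Fix the vertex order P < Q < R < S < T < U < V < W < X < Y and write every simplex with vertices in increasing order. Then dim K = 2 and the simplices of K are:

  0-simplices (10): P, Q, R, S, T, U, V, W, X, Y
  1-simplices (30): PQ, PS, PT, PU, PV, PW, QR, QS, QT, QV, QX, QY, RS, RU, RV, RW, RX, ST, SU, SX, SY, TW, TX, TY, UV, UW, UY, VW, VY, WY
  2-simplices (20): PQS, PQV, PST, PTW, PUV, PUW, QRV, QRX, QSY, QTX, QTY, RSU, RSX, RUW, RVW, STX, SUY, TWY, UVY, VWY

giving chain groups C_0 ≅ Z^10, C_1 ≅ Z^30, C_2 ≅ Z^20.

The boundary map ∂_1: C_1 → C_0 sends each edge [p,q] (with p < q) to q − p.
The 10×30 boundary matrix has rank 9 and Smith normal form diag(1,1,1,1,1,1,1,1,1).

∂_2: C_2 → C_1 maps a triangle to the signed sum of its edges. For instance
  ∂QSY = SY − QY + QS,
  ∂PQV = QV − PV + PQ.
This gives a 30×20 integer matrix of rank 20; reducing to Smith normal form yields diagonal entries (1,1,1,1,1,1,1,1,1,1,1,1,1,1,1,1,1,1,1,2).

Now H_k = ker ∂_k / im ∂_{k+1}, so:

  H_1: rank ker ∂_1 − rank ∂_2 = (30 − 9) − 20 = 1, and ∂_2 has invariant factor 2 > 1, so H_1 = Z ⊕ Z/2Z.

(K is a triangulation of the Klein bottle.)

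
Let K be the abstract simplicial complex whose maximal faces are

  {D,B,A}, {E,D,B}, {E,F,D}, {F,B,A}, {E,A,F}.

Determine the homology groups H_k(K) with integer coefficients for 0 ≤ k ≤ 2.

Order the vertices as A < B < D < E < F. Listing each simplex with vertices in this order, K has dimension 2 with simplices:

  0-simplices (5): A, B, D, E, F
  1-simplices (10): AB, AD, AE, AF, BD, BE, BF, DE, DF, EF
  2-simplices (5): ABD, ABF, AEF, BDE, DEF

Hence C_0 ≅ Z^5, C_1 ≅ Z^10, C_2 ≅ Z^5.

∂_1: C_1 → C_0 sends each edge [p,q] (with p < q) to q − p.
The 5×10 boundary matrix has rank 4 and Smith normal form diag(1,1,1,1).

∂_2: C_2 → C_1 sends each 2-simplex [p,q,r] to [q,r] − [p,r] + [p,q]. For instance
  ∂ABF = BF − AF + AB,
  ∂ABD = BD − AD + AB.
As a 10×5 matrix over Z this has rank 5, with invariant factors (1,1,1,1,1).

Now H_k = ker ∂_k / im ∂_{k+1}, so:

  H_0: rank C_0 − rank ∂_1 = 5 − 4 = 1, and the invariant factors of ∂_1 are all 1, so H_0 ≅ Z.
  H_1: rank ker ∂_1 − rank ∂_2 = (10 − 4) − 5 = 1, and the invariant factors of ∂_2 are all 1, so H_1 ≅ Z.
  H_2: rank ker ∂_2 − rank ∂_3 = (5 − 5) − 0 = 0, and there is no ∂_3, so H_2 ≅ 0.

(K is a triangulation of the Möbius band.)

H_0 ≅ Z,  H_1 ≅ Z,  H_2 = 0.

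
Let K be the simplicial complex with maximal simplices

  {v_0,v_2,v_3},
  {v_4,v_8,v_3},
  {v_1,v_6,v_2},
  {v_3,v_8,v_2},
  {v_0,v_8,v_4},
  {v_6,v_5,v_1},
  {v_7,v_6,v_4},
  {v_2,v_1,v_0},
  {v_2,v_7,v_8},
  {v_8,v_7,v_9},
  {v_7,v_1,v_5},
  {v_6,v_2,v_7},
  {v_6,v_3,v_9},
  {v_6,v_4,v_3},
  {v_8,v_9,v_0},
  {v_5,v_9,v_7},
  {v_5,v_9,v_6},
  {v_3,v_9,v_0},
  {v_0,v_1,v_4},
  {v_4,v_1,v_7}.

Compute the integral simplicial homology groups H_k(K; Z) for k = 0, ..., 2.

H_0 ≅ Z,  H_1 ≅ Z ⊕ Z/2,  H_2 = 0.

Fix the vertex order v_0 < v_1 < v_2 < v_3 < v_4 < v_5 < v_6 < v_7 < v_8 < v_9 and write every simplex with vertices in increasing order. Then dim K = 2 and the simplices of K are:

  0-simplices (10): [v_0], [v_1], [v_2], [v_3], [v_4], [v_5], [v_6], [v_7], [v_8], [v_9]
  1-simplices (30): (30 of them)
  2-simplices (20): (20 of them)

so the chain groups are C_0 ≅ Z^10, C_1 ≅ Z^30, C_2 ≅ Z^20.

∂_1: C_1 → C_0 sends each edge [p,q] (with p < q) to q − p.
The 10×30 boundary matrix has rank 9 and Smith normal form diag(1,1,1,1,1,1,1,1,1).

The boundary map ∂_2: C_2 → C_1 sends each 2-simplex [p,q,r] to [q,r] − [p,r] + [p,q]. For instance
  ∂[v_2,v_6,v_7] = [v_6,v_7] − [v_2,v_7] + [v_2,v_6],
  ∂[v_0,v_8,v_9] = [v_8,v_9] − [v_0,v_9] + [v_0,v_8].
This gives a 30×20 integer matrix of rank 20; reducing to Smith normal form yields diagonal entries (1,1,1,1,1,1,1,1,1,1,1,1,1,1,1,1,1,1,1,2).

Computing H_k = (kernel of ∂_k) / (image of ∂_{k+1}):

  H_0: rank C_0 − rank ∂_1 = 10 − 9 = 1, and the invariant factors of ∂_1 are all 1, so H_0 = Z.
  H_1: rank ker ∂_1 − rank ∂_2 = (30 − 9) − 20 = 1, and ∂_2 has invariant factor 2 > 1, so H_1 = Z ⊕ Z/2.
  H_2: rank ker ∂_2 − rank ∂_3 = (20 − 20) − 0 = 0, and there is no ∂_3, so H_2 = 0.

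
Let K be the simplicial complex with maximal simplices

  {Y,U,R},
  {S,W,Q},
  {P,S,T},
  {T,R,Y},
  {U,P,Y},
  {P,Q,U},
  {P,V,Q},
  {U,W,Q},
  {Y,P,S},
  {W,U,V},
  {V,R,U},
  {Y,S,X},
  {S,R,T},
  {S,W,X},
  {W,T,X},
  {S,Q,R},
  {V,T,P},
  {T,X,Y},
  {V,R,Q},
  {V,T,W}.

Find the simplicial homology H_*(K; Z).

H_0 = Z,  H_1 = Z ⊕ Z/2Z,  H_2 = 0.

Take the total order P < Q < R < S < T < U < V < W < X < Y on the vertex set. Then K (dimension 2) consists of the simplices:

  0-simplices (10): P, Q, R, S, T, U, V, W, X, Y
  1-simplices (30): PQ, PS, PT, PU, PV, PY, QR, QS, QU, QV, QW, RS, RT, RU, RV, RY, ST, SW, SX, SY, TV, TW, TX, TY, UV, UW, UY, VW, WX, XY
  2-simplices (20): PQU, PQV, PST, PSY, PTV, PUY, QRS, QRV, QSW, QUW, RST, RTY, RUV, RUY, SWX, SXY, TVW, TWX, TXY, UVW

giving chain groups C_0 ≅ Z^10, C_1 ≅ Z^30, C_2 ≅ Z^20.

The boundary map ∂_1: C_1 → C_0 sends each edge [p,q] (with p < q) to q − p.
The 10×30 boundary matrix has rank 9 and Smith normal form diag(1,1,1,1,1,1,1,1,1).

∂_2: C_2 → C_1 maps a triangle to the signed sum of its edges. For instance
  ∂SXY = XY − SY + SX,
  ∂RUV = UV − RV + RU.
The resulting 30×20 matrix has rank 20, and its Smith normal form has invariant factors (1,1,1,1,1,1,1,1,1,1,1,1,1,1,1,1,1,1,1,2).

Computing H_k = (kernel of ∂_k) / (image of ∂_{k+1}):

  H_0: rank C_0 − rank ∂_1 = 10 − 9 = 1, and the invariant factors of ∂_1 are all 1, so H_0 ≅ Z.
  H_1: rank ker ∂_1 − rank ∂_2 = (30 − 9) − 20 = 1, and ∂_2 has invariant factor 2 > 1, so H_1 ≅ Z ⊕ Z/2Z.
  H_2: rank ker ∂_2 − rank ∂_3 = (20 − 20) − 0 = 0, and there is no ∂_3, so H_2 ≅ 0.

As a check, the Euler characteristic is 10 − 30 + 20 = 0, which agrees with 1 − 1 + 0 = 0.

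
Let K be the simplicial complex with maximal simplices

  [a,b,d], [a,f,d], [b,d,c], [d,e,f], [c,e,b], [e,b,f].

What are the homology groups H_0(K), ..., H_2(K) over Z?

Order the vertices as a < b < c < d < e < f. Listing each simplex with vertices in this order, K has dimension 2 with simplices:

  0-simplices (6): a, b, c, d, e, f
  1-simplices (12): ab, ad, af, bc, bd, be, bf, cd, ce, de, df, ef
  2-simplices (6): abd, adf, bcd, bce, bef, def

Hence C_0 ≅ Z^6, C_1 ≅ Z^12, C_2 ≅ Z^6.

∂_1: C_1 → C_0 sends each edge [p,q] (with p < q) to q − p. For instance
  ∂ad = d − a.
The resulting 6×12 matrix has rank 5, and its Smith normal form has invariant factors (1,1,1,1,1).

Boundary ∂_2: C_2 → C_1 sends each 2-simplex [p,q,r] to [q,r] − [p,r] + [p,q]. For instance
  ∂bcd = cd − bd + bc,
  ∂bce = ce − be + bc.
The resulting 12×6 matrix has rank 6, and its Smith normal form has invariant factors (1,1,1,1,1,1).

Now H_k = ker ∂_k / im ∂_{k+1}, so:

  H_0: rank C_0 − rank ∂_1 = 6 − 5 = 1, and the invariant factors of ∂_1 are all 1, so H_0 ≅ Z.
  H_1: rank ker ∂_1 − rank ∂_2 = (12 − 5) − 6 = 1, and the invariant factors of ∂_2 are all 1, so H_1 ≅ Z.
  H_2: rank ker ∂_2 − rank ∂_3 = (6 − 6) − 0 = 0, and there is no ∂_3, so H_2 ≅ 0.

H_0 = Z,  H_1 = Z,  H_2 = 0.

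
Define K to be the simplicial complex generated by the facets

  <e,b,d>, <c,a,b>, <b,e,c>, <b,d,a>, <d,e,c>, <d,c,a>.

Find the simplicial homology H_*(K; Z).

Fix the vertex order a < b < c < d < e and write every simplex with vertices in increasing order. Then dim K = 2 and the simplices of K are:

  0-simplices (5): a, b, c, d, e
  1-simplices (9): ab, ac, ad, bc, bd, be, cd, ce, de
  2-simplices (6): abc, abd, acd, bce, bde, cde

giving chain groups C_0 ≅ Z^5, C_1 ≅ Z^9, C_2 ≅ Z^6.

The boundary map ∂_1: C_1 → C_0 maps an edge to its endpoints' difference, ∂[p,q] = q − p. For instance
  ∂bc = c − b.
As a 5×9 matrix over Z this has rank 4, with invariant factors (1,1,1,1).

Boundary ∂_2: C_2 → C_1 sends each 2-simplex [p,q,r] to [q,r] − [p,r] + [p,q]. For instance
  ∂bde = de − be + bd,
  ∂bce = ce − be + bc.
As a 9×6 matrix over Z this has rank 5, with invariant factors (1,1,1,1,1).

From H_k ≅ ker(∂_k) / im(∂_{k+1}) we obtain:

  H_0: rank C_0 − rank ∂_1 = 5 − 4 = 1, and the invariant factors of ∂_1 are all 1, so H_0 = Z.
  H_1: rank ker ∂_1 − rank ∂_2 = (9 − 4) − 5 = 0, and the invariant factors of ∂_2 are all 1, so H_1 = 0.
  H_2: rank ker ∂_2 − rank ∂_3 = (6 − 5) − 0 = 1, and there is no ∂_3, so H_2 = Z.

H_0 = Z,  H_1 = 0,  H_2 = Z.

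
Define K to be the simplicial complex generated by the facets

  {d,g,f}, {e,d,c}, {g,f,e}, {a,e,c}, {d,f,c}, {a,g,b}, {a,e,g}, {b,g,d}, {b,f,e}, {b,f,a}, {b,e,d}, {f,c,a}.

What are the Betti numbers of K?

b_0 = 1, b_1 = 0, b_2 = 0.

Order the vertices as a < b < c < d < e < f < g. Listing each simplex with vertices in this order, K has dimension 2 with simplices:

  0-simplices (7): a, b, c, d, e, f, g
  1-simplices (18): ab, ac, ae, af, ag, bd, be, bf, bg, cd, ce, cf, de, df, dg, ef, eg, fg
  2-simplices (12): abf, abg, ace, acf, aeg, bde, bdg, bef, cde, cdf, dfg, efg

so the chain groups are C_0 ≅ Z^7, C_1 ≅ Z^18, C_2 ≅ Z^12.

The boundary map ∂_1: C_1 → C_0 sends each edge [p,q] (with p < q) to q − p. For instance
  ∂eg = g − e.
The resulting 7×18 matrix has rank 6, and its Smith normal form has invariant factors (1,1,1,1,1,1).

∂_2: C_2 → C_1 sends each 2-simplex [p,q,r] to [q,r] − [p,r] + [p,q]. For instance
  ∂dfg = fg − dg + df,
  ∂cdf = df − cf + cd.
This gives a 18×12 integer matrix of rank 12; reducing to Smith normal form yields diagonal entries (1,1,1,1,1,1,1,1,1,1,1,2).

Computing H_k = (kernel of ∂_k) / (image of ∂_{k+1}):

  H_0: rank C_0 − rank ∂_1 = 7 − 6 = 1, and the invariant factors of ∂_1 are all 1, so H_0 = Z.
  H_1: rank ker ∂_1 − rank ∂_2 = (18 − 6) − 12 = 0, and ∂_2 has invariant factor 2 > 1, so H_1 = Z/2.
  H_2: rank ker ∂_2 − rank ∂_3 = (12 − 12) − 0 = 0, and there is no ∂_3, so H_2 = 0.

Hence the Betti numbers are b_0 = 1, b_1 = 0, b_2 = 0.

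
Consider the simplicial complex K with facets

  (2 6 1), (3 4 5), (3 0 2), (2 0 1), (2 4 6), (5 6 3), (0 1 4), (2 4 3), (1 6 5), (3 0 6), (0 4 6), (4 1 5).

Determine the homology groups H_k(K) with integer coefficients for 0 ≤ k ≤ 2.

H_0 ≅ Z,  H_1 ≅ Z/2,  H_2 = 0.

Take the total order 0 < 1 < 2 < 3 < 4 < 5 < 6 on the vertex set. Then K (dimension 2) consists of the simplices:

  0-simplices (7): [0], [1], [2], [3], [4], [5], [6]
  1-simplices (18): [0,1], [0,2], [0,3], [0,4], [0,6], [1,2], [1,4], [1,5], [1,6], [2,3], [2,4], [2,6], [3,4], [3,5], [3,6], [4,5], [4,6], [5,6]
  2-simplices (12): [0,1,2], [0,1,4], [0,2,3], [0,3,6], [0,4,6], [1,2,6], [1,4,5], [1,5,6], [2,3,4], [2,4,6], [3,4,5], [3,5,6]

giving chain groups C_0 ≅ Z^7, C_1 ≅ Z^18, C_2 ≅ Z^12.

Boundary ∂_1: C_1 → C_0 is given by ∂[p,q] = [q] − [p].
The 7×18 boundary matrix has rank 6 and Smith normal form diag(1,1,1,1,1,1).

∂_2: C_2 → C_1 acts by ∂[p,q,r] = [q,r] − [p,r] + [p,q]. For instance
  ∂[3,4,5] = [4,5] − [3,5] + [3,4],
  ∂[0,3,6] = [3,6] − [0,6] + [0,3].
As a 18×12 matrix over Z this has rank 12, with invariant factors (1,1,1,1,1,1,1,1,1,1,1,2).

Reading off H_k = ker ∂_k / im ∂_{k+1}:

  H_0: rank C_0 − rank ∂_1 = 7 − 6 = 1, and the invariant factors of ∂_1 are all 1, so H_0 = Z.
  H_1: rank ker ∂_1 − rank ∂_2 = (18 − 6) − 12 = 0, and ∂_2 has invariant factor 2 > 1, so H_1 = Z/2.
  H_2: rank ker ∂_2 − rank ∂_3 = (12 − 12) − 0 = 0, and there is no ∂_3, so H_2 = 0.

(K is a triangulation of the real projective plane RP^2.)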